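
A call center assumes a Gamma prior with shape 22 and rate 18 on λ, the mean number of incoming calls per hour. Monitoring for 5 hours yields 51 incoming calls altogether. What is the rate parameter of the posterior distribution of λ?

Total count 51 over total exposure 5 hours.
The Gamma prior is conjugate for the Poisson rate, so λ | data ~ Gamma(22+51, 18+5) = Gamma(73, 23).

23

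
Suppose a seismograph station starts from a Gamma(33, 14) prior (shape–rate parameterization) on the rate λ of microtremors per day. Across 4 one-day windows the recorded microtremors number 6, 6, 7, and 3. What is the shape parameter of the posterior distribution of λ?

55

Total count: 6 + 6 + 7 + 3 = 22.
Total exposure: 4 days.
Conjugate update: add total count to the shape and total exposure to the rate, giving Gamma(55, 18).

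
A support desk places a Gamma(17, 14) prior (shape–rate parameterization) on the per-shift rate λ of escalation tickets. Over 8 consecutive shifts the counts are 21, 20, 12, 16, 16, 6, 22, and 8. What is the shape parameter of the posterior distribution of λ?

Total count: 21 + 20 + 12 + 16 + 16 + 6 + 22 + 8 = 121.
Total exposure: 8 shifts.
The Gamma prior is conjugate for the Poisson rate, so λ | data ~ Gamma(17+121, 14+8) = Gamma(138, 22).

138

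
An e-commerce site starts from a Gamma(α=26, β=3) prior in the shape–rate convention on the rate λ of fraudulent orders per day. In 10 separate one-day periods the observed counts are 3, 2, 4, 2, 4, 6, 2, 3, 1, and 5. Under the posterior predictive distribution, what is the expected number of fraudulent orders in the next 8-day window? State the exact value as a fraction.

Total count: 3 + 2 + 4 + 2 + 4 + 6 + 2 + 3 + 1 + 5 = 32.
Total exposure: 10 days.
By Gamma–Poisson conjugacy, the posterior is Gamma(α + Σx, β + Σt) = Gamma(26 + 32, 3 + 10) = Gamma(58, 13).
Predictive mean over an 8-day window = T·E[λ|data] = 8·58/13 = 464/13.

464/13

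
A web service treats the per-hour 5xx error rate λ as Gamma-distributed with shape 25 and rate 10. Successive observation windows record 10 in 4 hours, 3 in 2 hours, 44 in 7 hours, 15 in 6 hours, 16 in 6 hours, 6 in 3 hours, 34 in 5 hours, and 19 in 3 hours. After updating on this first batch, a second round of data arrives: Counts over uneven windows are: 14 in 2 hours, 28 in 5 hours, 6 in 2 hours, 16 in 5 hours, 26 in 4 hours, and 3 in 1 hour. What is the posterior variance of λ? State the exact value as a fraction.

Total count: 10 + 3 + 44 + 15 + 16 + 6 + 34 + 19 = 147.
Total exposure: 4 + 2 + 7 + 6 + 6 + 3 + 5 + 3 = 36 hours.
After the first batch: Gamma(25 + 147, 10 + 36) = Gamma(172, 46).
Total count: 14 + 28 + 6 + 16 + 26 + 3 = 93.
Total exposure: 2 + 5 + 2 + 5 + 4 + 1 = 19 hours.
After the second batch: Gamma(172 + 93, 46 + 19) = Gamma(265, 65).
Posterior variance = α'/β'² = 265/4225 = 53/845.

53/845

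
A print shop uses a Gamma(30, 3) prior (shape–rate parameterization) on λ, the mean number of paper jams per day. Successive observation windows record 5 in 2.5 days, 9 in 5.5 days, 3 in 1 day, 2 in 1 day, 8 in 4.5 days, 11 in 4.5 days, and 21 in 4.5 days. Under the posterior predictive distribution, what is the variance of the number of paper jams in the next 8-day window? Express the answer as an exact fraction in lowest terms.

Total count: 5 + 9 + 3 + 2 + 8 + 11 + 21 = 59.
Total exposure: 2.5 + 5.5 + 1 + 1 + 4.5 + 4.5 + 4.5 = 23.5 days.
Gamma(α, β) with Poisson data over total exposure Σt gives posterior Gamma(α+Σx, β+Σt) = Gamma(89, 53/2).
The posterior predictive for a window of length T is Negative Binomial with variance T·α'·(β'+T)/β'² = 8·89·(69/2)/(2809/4) = 98256/2809.

98256/2809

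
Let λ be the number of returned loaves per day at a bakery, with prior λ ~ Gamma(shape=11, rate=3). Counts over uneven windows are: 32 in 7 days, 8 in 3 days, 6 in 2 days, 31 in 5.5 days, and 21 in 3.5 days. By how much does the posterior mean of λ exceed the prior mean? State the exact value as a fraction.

7/8

Total count: 32 + 8 + 6 + 31 + 21 = 98.
Total exposure: 7 + 3 + 2 + 5.5 + 3.5 = 21 days.
The Gamma prior is conjugate for the Poisson rate, so λ | data ~ Gamma(11+98, 3+21) = Gamma(109, 24).
Posterior mean = 109/24 = 109/24; prior mean = 11/3 = 11/3. Difference = 109/24 − 11/3 = 7/8.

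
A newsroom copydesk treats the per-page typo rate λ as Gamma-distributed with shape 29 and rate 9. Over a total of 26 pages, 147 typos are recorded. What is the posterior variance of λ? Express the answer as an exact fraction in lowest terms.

Total count 147 over total exposure 26 pages.
Gamma(α, β) with Poisson data over total exposure Σt gives posterior Gamma(α+Σx, β+Σt) = Gamma(176, 35).
Posterior variance = α'/β'² = 176/1225.

176/1225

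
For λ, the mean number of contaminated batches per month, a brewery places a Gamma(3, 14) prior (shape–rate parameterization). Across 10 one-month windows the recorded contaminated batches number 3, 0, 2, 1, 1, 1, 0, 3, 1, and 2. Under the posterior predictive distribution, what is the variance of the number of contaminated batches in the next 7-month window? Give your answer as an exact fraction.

3689/576

Total count: 3 + 0 + 2 + 1 + 1 + 1 + 0 + 3 + 1 + 2 = 14.
Total exposure: 10 months.
Gamma(α, β) with Poisson data over total exposure Σt gives posterior Gamma(α+Σx, β+Σt) = Gamma(17, 24).
The posterior predictive for a window of length T is Negative Binomial with variance T·α'·(β'+T)/β'² = 7·17·31/576 = 3689/576.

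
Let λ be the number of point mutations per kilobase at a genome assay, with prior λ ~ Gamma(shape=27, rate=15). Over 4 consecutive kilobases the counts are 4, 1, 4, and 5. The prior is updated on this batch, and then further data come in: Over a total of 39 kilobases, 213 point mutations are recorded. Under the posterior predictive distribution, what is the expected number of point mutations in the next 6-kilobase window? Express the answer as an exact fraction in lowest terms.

Total count: 4 + 1 + 4 + 5 = 14.
Total exposure: 4 kilobases.
After the first batch: Gamma(27 + 14, 15 + 4) = Gamma(41, 19).
Total count 213 over total exposure 39 kilobases.
After the second batch: Gamma(41 + 213, 19 + 39) = Gamma(254, 58).
Predictive mean over a 6-kilobase window = T·E[λ|data] = 6·254/58 = 762/29.

762/29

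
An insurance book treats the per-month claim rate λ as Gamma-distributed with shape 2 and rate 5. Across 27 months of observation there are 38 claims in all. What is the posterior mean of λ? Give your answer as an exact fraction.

5/4

Total count 38 over total exposure 27 months.
Posterior: α' = 2 + 38 = 40, β' = 5 + 27 = 32.
Posterior mean = α'/β' = 40/32 = 5/4.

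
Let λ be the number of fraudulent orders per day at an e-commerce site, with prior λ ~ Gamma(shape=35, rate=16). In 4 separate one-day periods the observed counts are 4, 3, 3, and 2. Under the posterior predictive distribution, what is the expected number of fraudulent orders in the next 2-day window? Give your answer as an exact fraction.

47/10

Total count: 4 + 3 + 3 + 2 = 12.
Total exposure: 4 days.
The Gamma prior is conjugate for the Poisson rate, so λ | data ~ Gamma(35+12, 16+4) = Gamma(47, 20).
Predictive mean over a 2-day window = T·E[λ|data] = 2·47/20 = 47/10.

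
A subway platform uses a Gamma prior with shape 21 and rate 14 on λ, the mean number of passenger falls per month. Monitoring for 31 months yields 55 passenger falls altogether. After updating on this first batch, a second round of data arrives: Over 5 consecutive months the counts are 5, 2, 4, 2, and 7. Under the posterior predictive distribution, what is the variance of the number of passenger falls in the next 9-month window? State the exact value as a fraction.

12744/625

Total count 55 over total exposure 31 months.
After the first batch: Gamma(21 + 55, 14 + 31) = Gamma(76, 45).
Total count: 5 + 2 + 4 + 2 + 7 = 20.
Total exposure: 5 months.
After the second batch: Gamma(76 + 20, 45 + 5) = Gamma(96, 50).
The posterior predictive for a window of length T is Negative Binomial with variance T·α'·(β'+T)/β'² = 9·96·59/2500 = 12744/625.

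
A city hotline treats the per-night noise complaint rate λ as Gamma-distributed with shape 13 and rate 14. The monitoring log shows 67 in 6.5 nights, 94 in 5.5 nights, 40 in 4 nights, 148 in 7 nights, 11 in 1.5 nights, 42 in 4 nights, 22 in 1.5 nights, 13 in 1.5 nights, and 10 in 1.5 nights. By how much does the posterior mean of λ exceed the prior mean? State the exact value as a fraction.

Total count: 67 + 94 + 40 + 148 + 11 + 42 + 22 + 13 + 10 = 447.
Total exposure: 6.5 + 5.5 + 4 + 7 + 1.5 + 4 + 1.5 + 1.5 + 1.5 = 33 nights.
Gamma(α, β) with Poisson data over total exposure Σt gives posterior Gamma(α+Σx, β+Σt) = Gamma(460, 47).
Posterior mean = 460/47 = 460/47; prior mean = 13/14 = 13/14. Difference = 460/47 − 13/14 = 5829/658.

5829/658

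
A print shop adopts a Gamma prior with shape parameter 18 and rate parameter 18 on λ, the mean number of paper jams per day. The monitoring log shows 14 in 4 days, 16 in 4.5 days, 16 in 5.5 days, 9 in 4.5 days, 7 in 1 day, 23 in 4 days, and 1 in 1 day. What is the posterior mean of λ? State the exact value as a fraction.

208/85

Total count: 14 + 16 + 16 + 9 + 7 + 23 + 1 = 86.
Total exposure: 4 + 4.5 + 5.5 + 4.5 + 1 + 4 + 1 = 24.5 days.
Gamma(α, β) with Poisson data over total exposure Σt gives posterior Gamma(α+Σx, β+Σt) = Gamma(104, 85/2).
Posterior mean = α'/β' = 104/(85/2) = 208/85.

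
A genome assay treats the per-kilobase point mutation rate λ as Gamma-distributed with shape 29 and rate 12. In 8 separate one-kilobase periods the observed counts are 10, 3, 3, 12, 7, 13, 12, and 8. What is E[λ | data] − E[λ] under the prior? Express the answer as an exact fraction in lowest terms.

Total count: 10 + 3 + 3 + 12 + 7 + 13 + 12 + 8 = 68.
Total exposure: 8 kilobases.
By Gamma–Poisson conjugacy, the posterior is Gamma(α + Σx, β + Σt) = Gamma(29 + 68, 12 + 8) = Gamma(97, 20).
Posterior mean = 97/20 = 97/20; prior mean = 29/12 = 29/12. Difference = 97/20 − 29/12 = 73/30.

73/30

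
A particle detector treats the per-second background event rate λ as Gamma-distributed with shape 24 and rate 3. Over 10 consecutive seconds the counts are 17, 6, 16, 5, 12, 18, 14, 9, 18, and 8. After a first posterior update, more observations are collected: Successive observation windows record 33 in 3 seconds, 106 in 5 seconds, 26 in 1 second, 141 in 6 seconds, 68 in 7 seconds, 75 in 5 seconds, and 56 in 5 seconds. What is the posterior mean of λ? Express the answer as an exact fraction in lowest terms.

Total count: 17 + 6 + 16 + 5 + 12 + 18 + 14 + 9 + 18 + 8 = 123.
Total exposure: 10 seconds.
After the first batch: Gamma(24 + 123, 3 + 10) = Gamma(147, 13).
Total count: 33 + 106 + 26 + 141 + 68 + 75 + 56 = 505.
Total exposure: 3 + 5 + 1 + 6 + 7 + 5 + 5 = 32 seconds.
After the second batch: Gamma(147 + 505, 13 + 32) = Gamma(652, 45).
Posterior mean = α'/β' = 652/45.

652/45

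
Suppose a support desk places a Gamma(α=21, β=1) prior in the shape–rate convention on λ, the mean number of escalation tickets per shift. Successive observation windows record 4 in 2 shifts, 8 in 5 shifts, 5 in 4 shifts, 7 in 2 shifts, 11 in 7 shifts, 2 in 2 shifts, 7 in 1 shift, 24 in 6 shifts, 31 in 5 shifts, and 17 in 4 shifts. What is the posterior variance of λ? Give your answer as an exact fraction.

137/1521

Total count: 4 + 8 + 5 + 7 + 11 + 2 + 7 + 24 + 31 + 17 = 116.
Total exposure: 2 + 5 + 4 + 2 + 7 + 2 + 1 + 6 + 5 + 4 = 38 shifts.
By Gamma–Poisson conjugacy, the posterior is Gamma(α + Σx, β + Σt) = Gamma(21 + 116, 1 + 38) = Gamma(137, 39).
Posterior variance = α'/β'² = 137/1521.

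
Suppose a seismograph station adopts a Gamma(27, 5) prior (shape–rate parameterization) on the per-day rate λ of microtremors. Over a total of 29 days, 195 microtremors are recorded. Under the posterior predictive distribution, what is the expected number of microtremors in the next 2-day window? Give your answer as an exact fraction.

222/17

Total count 195 over total exposure 29 days.
Gamma(α, β) with Poisson data over total exposure Σt gives posterior Gamma(α+Σx, β+Σt) = Gamma(222, 34).
Predictive mean over a 2-day window = T·E[λ|data] = 2·222/34 = 222/17.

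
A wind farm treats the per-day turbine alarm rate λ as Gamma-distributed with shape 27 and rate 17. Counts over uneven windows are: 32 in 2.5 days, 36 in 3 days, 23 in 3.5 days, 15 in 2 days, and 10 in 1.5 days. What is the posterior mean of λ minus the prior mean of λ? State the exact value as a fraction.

Total count: 32 + 36 + 23 + 15 + 10 = 116.
Total exposure: 2.5 + 3 + 3.5 + 2 + 1.5 = 12.5 days.
By Gamma–Poisson conjugacy, the posterior is Gamma(α + Σx, β + Σt) = Gamma(27 + 116, 17 + 12.5) = Gamma(143, 59/2).
Posterior mean = 143/(59/2) = 286/59; prior mean = 27/17 = 27/17. Difference = 286/59 − 27/17 = 3269/1003.

3269/1003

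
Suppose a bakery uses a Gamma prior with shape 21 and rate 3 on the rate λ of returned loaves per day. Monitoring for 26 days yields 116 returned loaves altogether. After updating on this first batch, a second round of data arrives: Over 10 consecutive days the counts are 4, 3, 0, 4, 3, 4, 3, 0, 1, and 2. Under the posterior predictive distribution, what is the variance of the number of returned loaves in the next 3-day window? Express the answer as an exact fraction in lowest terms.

Total count 116 over total exposure 26 days.
After the first batch: Gamma(21 + 116, 3 + 26) = Gamma(137, 29).
Total count: 4 + 3 + 0 + 4 + 3 + 4 + 3 + 0 + 1 + 2 = 24.
Total exposure: 10 days.
After the second batch: Gamma(137 + 24, 29 + 10) = Gamma(161, 39).
The posterior predictive for a window of length T is Negative Binomial with variance T·α'·(β'+T)/β'² = 3·161·42/1521 = 2254/169.

2254/169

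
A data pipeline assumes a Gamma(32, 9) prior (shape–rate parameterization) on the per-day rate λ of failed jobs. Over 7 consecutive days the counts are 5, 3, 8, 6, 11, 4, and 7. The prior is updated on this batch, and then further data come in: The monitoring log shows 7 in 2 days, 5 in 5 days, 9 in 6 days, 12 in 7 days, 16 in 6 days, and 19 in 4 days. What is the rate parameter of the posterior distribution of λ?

46

Total count: 5 + 3 + 8 + 6 + 11 + 4 + 7 = 44.
Total exposure: 7 days.
After the first batch: Gamma(32 + 44, 9 + 7) = Gamma(76, 16).
Total count: 7 + 5 + 9 + 12 + 16 + 19 = 68.
Total exposure: 2 + 5 + 6 + 7 + 6 + 4 = 30 days.
After the second batch: Gamma(76 + 68, 16 + 30) = Gamma(144, 46).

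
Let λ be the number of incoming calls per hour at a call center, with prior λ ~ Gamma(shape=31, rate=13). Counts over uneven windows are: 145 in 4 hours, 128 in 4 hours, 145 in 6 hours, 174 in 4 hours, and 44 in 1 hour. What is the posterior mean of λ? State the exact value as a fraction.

667/32

Total count: 145 + 128 + 145 + 174 + 44 = 636.
Total exposure: 4 + 4 + 6 + 4 + 1 = 19 hours.
Conjugate update: add total count to the shape and total exposure to the rate, giving Gamma(667, 32).
Posterior mean = α'/β' = 667/32.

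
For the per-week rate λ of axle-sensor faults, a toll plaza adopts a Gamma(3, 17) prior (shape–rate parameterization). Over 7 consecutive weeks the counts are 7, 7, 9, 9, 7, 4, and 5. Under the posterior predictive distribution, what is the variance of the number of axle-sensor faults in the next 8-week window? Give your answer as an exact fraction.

Total count: 7 + 7 + 9 + 9 + 7 + 4 + 5 = 48.
Total exposure: 7 weeks.
Gamma(α, β) with Poisson data over total exposure Σt gives posterior Gamma(α+Σx, β+Σt) = Gamma(51, 24).
The posterior predictive for a window of length T is Negative Binomial with variance T·α'·(β'+T)/β'² = 8·51·32/576 = 68/3.

68/3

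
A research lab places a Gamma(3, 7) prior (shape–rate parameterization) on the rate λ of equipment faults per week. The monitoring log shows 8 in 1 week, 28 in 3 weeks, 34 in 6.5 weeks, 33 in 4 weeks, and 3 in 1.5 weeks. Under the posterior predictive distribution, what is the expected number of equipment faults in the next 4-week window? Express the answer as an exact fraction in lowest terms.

436/23

Total count: 8 + 28 + 34 + 33 + 3 = 106.
Total exposure: 1 + 3 + 6.5 + 4 + 1.5 = 16 weeks.
By Gamma–Poisson conjugacy, the posterior is Gamma(α + Σx, β + Σt) = Gamma(3 + 106, 7 + 16) = Gamma(109, 23).
Predictive mean over a 4-week window = T·E[λ|data] = 4·109/23 = 436/23.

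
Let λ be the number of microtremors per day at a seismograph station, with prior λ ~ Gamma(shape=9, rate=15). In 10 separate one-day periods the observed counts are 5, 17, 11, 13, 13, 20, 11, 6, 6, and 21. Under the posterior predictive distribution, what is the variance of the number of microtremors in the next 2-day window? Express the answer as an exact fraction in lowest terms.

Total count: 5 + 17 + 11 + 13 + 13 + 20 + 11 + 6 + 6 + 21 = 123.
Total exposure: 10 days.
Conjugate update: add total count to the shape and total exposure to the rate, giving Gamma(132, 25).
The posterior predictive for a window of length T is Negative Binomial with variance T·α'·(β'+T)/β'² = 2·132·27/625 = 7128/625.

7128/625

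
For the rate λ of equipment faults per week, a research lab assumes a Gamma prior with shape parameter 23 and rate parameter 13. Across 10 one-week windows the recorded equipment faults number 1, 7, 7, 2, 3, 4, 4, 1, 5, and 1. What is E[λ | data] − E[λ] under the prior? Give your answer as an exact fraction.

Total count: 1 + 7 + 7 + 2 + 3 + 4 + 4 + 1 + 5 + 1 = 35.
Total exposure: 10 weeks.
Conjugate update: add total count to the shape and total exposure to the rate, giving Gamma(58, 23).
Posterior mean = 58/23 = 58/23; prior mean = 23/13 = 23/13. Difference = 58/23 − 23/13 = 225/299.

225/299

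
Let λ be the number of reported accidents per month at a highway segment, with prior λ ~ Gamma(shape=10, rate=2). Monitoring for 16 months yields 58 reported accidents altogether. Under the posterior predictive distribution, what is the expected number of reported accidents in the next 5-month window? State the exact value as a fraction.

Total count 58 over total exposure 16 months.
Conjugate update: add total count to the shape and total exposure to the rate, giving Gamma(68, 18).
Predictive mean over a 5-month window = T·E[λ|data] = 5·68/18 = 170/9.

170/9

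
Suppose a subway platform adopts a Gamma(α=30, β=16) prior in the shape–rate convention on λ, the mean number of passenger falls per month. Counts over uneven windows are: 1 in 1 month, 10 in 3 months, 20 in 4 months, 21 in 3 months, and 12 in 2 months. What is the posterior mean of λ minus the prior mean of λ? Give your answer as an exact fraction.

Total count: 1 + 10 + 20 + 21 + 12 = 64.
Total exposure: 1 + 3 + 4 + 3 + 2 = 13 months.
Conjugate update: add total count to the shape and total exposure to the rate, giving Gamma(94, 29).
Posterior mean = 94/29 = 94/29; prior mean = 30/16 = 15/8. Difference = 94/29 − 15/8 = 317/232.

317/232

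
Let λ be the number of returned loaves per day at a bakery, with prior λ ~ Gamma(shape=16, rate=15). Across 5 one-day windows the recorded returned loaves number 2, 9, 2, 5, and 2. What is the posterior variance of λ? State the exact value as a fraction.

9/100

Total count: 2 + 9 + 2 + 5 + 2 = 20.
Total exposure: 5 days.
The Gamma prior is conjugate for the Poisson rate, so λ | data ~ Gamma(16+20, 15+5) = Gamma(36, 20).
Posterior variance = α'/β'² = 36/400 = 9/100.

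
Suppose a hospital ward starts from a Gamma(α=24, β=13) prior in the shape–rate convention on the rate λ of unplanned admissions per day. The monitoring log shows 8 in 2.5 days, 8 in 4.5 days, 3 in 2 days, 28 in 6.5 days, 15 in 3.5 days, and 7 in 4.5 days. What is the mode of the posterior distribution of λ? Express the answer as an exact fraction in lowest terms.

184/73

Total count: 8 + 8 + 3 + 28 + 15 + 7 = 69.
Total exposure: 2.5 + 4.5 + 2 + 6.5 + 3.5 + 4.5 = 23.5 days.
Gamma(α, β) with Poisson data over total exposure Σt gives posterior Gamma(α+Σx, β+Σt) = Gamma(93, 73/2).
Posterior mode = (α'−1)/β' = 92/(73/2) = 184/73.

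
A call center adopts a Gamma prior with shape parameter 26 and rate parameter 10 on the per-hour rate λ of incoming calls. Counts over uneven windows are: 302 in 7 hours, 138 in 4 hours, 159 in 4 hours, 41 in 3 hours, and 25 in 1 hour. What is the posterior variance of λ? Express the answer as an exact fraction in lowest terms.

691/841

Total count: 302 + 138 + 159 + 41 + 25 = 665.
Total exposure: 7 + 4 + 4 + 3 + 1 = 19 hours.
By Gamma–Poisson conjugacy, the posterior is Gamma(α + Σx, β + Σt) = Gamma(26 + 665, 10 + 19) = Gamma(691, 29).
Posterior variance = α'/β'² = 691/841.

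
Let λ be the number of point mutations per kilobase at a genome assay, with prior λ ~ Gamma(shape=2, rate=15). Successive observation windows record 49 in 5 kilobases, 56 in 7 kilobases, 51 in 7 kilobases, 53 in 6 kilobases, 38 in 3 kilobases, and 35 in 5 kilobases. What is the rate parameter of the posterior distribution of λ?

Total count: 49 + 56 + 51 + 53 + 38 + 35 = 282.
Total exposure: 5 + 7 + 7 + 6 + 3 + 5 = 33 kilobases.
By Gamma–Poisson conjugacy, the posterior is Gamma(α + Σx, β + Σt) = Gamma(2 + 282, 15 + 33) = Gamma(284, 48).

48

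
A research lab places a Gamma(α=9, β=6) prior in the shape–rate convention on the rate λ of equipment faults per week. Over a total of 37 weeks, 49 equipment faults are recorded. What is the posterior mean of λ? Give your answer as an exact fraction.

Total count 49 over total exposure 37 weeks.
Gamma(α, β) with Poisson data over total exposure Σt gives posterior Gamma(α+Σx, β+Σt) = Gamma(58, 43).
Posterior mean = α'/β' = 58/43.

58/43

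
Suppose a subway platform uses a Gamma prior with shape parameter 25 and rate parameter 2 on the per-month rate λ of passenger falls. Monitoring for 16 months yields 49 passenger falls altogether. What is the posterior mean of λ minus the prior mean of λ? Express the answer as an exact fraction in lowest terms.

-151/18

Total count 49 over total exposure 16 months.
Gamma(α, β) with Poisson data over total exposure Σt gives posterior Gamma(α+Σx, β+Σt) = Gamma(74, 18).
Posterior mean = 74/18 = 37/9; prior mean = 25/2 = 25/2. Difference = 37/9 − 25/2 = -151/18.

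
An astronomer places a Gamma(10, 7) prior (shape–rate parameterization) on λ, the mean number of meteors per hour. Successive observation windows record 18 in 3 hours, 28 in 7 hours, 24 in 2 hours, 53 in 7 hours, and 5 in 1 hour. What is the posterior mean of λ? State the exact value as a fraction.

46/9

Total count: 18 + 28 + 24 + 53 + 5 = 128.
Total exposure: 3 + 7 + 2 + 7 + 1 = 20 hours.
The Gamma prior is conjugate for the Poisson rate, so λ | data ~ Gamma(10+128, 7+20) = Gamma(138, 27).
Posterior mean = α'/β' = 138/27 = 46/9.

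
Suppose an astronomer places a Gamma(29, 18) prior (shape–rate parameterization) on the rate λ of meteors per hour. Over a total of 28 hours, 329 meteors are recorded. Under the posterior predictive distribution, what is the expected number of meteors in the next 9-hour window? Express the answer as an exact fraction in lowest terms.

Total count 329 over total exposure 28 hours.
Gamma(α, β) with Poisson data over total exposure Σt gives posterior Gamma(α+Σx, β+Σt) = Gamma(358, 46).
Predictive mean over a 9-hour window = T·E[λ|data] = 9·358/46 = 1611/23.

1611/23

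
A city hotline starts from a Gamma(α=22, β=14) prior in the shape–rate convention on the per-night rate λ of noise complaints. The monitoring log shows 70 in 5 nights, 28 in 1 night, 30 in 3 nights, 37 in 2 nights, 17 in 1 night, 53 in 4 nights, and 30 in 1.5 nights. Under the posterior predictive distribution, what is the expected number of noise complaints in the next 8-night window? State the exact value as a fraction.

656/9

Total count: 70 + 28 + 30 + 37 + 17 + 53 + 30 = 265.
Total exposure: 5 + 1 + 3 + 2 + 1 + 4 + 1.5 = 17.5 nights.
The Gamma prior is conjugate for the Poisson rate, so λ | data ~ Gamma(22+265, 14+17.5) = Gamma(287, 63/2).
Predictive mean over an 8-night window = T·E[λ|data] = 8·287/(63/2) = 656/9.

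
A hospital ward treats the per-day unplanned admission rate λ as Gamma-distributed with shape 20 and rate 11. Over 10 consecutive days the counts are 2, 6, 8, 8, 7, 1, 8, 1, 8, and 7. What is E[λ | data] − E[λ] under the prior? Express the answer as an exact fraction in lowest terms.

Total count: 2 + 6 + 8 + 8 + 7 + 1 + 8 + 1 + 8 + 7 = 56.
Total exposure: 10 days.
The Gamma prior is conjugate for the Poisson rate, so λ | data ~ Gamma(20+56, 11+10) = Gamma(76, 21).
Posterior mean = 76/21 = 76/21; prior mean = 20/11 = 20/11. Difference = 76/21 − 20/11 = 416/231.

416/231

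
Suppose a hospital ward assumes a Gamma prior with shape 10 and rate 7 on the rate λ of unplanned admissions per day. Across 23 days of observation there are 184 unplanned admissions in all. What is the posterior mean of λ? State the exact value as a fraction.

Total count 184 over total exposure 23 days.
The Gamma prior is conjugate for the Poisson rate, so λ | data ~ Gamma(10+184, 7+23) = Gamma(194, 30).
Posterior mean = α'/β' = 194/30 = 97/15.

97/15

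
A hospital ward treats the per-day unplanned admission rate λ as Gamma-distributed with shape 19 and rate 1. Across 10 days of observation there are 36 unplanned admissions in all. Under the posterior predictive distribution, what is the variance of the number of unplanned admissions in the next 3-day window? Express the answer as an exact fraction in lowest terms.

210/11

Total count 36 over total exposure 10 days.
Gamma(α, β) with Poisson data over total exposure Σt gives posterior Gamma(α+Σx, β+Σt) = Gamma(55, 11).
The posterior predictive for a window of length T is Negative Binomial with variance T·α'·(β'+T)/β'² = 3·55·14/121 = 210/11.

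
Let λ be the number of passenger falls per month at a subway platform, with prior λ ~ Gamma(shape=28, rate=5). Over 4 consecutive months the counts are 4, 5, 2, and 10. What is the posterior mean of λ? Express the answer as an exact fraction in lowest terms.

Total count: 4 + 5 + 2 + 10 = 21.
Total exposure: 4 months.
Posterior: α' = 28 + 21 = 49, β' = 5 + 4 = 9.
Posterior mean = α'/β' = 49/9.

49/9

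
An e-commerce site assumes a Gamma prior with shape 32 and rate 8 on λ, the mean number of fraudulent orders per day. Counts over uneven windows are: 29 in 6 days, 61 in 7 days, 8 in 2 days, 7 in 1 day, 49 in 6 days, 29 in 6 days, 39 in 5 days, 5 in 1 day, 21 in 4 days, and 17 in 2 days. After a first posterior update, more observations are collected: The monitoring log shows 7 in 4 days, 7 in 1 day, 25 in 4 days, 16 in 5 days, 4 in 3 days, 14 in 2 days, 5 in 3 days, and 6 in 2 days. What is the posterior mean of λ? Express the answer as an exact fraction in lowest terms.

Total count: 29 + 61 + 8 + 7 + 49 + 29 + 39 + 5 + 21 + 17 = 265.
Total exposure: 6 + 7 + 2 + 1 + 6 + 6 + 5 + 1 + 4 + 2 = 40 days.
After the first batch: Gamma(32 + 265, 8 + 40) = Gamma(297, 48).
Total count: 7 + 7 + 25 + 16 + 4 + 14 + 5 + 6 = 84.
Total exposure: 4 + 1 + 4 + 5 + 3 + 2 + 3 + 2 = 24 days.
After the second batch: Gamma(297 + 84, 48 + 24) = Gamma(381, 72).
Posterior mean = α'/β' = 381/72 = 127/24.

127/24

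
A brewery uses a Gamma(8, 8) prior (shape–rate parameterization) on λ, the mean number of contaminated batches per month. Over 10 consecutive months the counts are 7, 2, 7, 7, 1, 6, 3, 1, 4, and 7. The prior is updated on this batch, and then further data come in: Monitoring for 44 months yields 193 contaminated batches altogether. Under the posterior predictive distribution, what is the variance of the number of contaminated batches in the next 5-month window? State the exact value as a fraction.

41205/1922

Total count: 7 + 2 + 7 + 7 + 1 + 6 + 3 + 1 + 4 + 7 = 45.
Total exposure: 10 months.
After the first batch: Gamma(8 + 45, 8 + 10) = Gamma(53, 18).
Total count 193 over total exposure 44 months.
After the second batch: Gamma(53 + 193, 18 + 44) = Gamma(246, 62).
The posterior predictive for a window of length T is Negative Binomial with variance T·α'·(β'+T)/β'² = 5·246·67/3844 = 41205/1922.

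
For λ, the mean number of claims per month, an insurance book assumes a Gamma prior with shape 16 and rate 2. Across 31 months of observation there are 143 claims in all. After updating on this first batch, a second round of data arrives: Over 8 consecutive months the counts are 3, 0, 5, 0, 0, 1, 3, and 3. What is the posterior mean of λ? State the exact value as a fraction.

174/41

Total count 143 over total exposure 31 months.
After the first batch: Gamma(16 + 143, 2 + 31) = Gamma(159, 33).
Total count: 3 + 0 + 5 + 0 + 0 + 1 + 3 + 3 = 15.
Total exposure: 8 months.
After the second batch: Gamma(159 + 15, 33 + 8) = Gamma(174, 41).
Posterior mean = α'/β' = 174/41.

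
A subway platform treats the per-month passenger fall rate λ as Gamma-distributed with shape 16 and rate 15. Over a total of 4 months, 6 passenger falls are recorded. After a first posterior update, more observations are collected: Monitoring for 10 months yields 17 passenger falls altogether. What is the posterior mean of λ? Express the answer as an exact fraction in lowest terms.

Total count 6 over total exposure 4 months.
After the first batch: Gamma(16 + 6, 15 + 4) = Gamma(22, 19).
Total count 17 over total exposure 10 months.
After the second batch: Gamma(22 + 17, 19 + 10) = Gamma(39, 29).
Posterior mean = α'/β' = 39/29.

39/29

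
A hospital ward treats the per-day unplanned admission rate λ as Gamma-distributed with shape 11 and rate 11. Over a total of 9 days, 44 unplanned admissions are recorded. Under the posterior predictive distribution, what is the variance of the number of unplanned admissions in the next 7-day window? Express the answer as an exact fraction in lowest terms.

Total count 44 over total exposure 9 days.
Posterior: α' = 11 + 44 = 55, β' = 11 + 9 = 20.
The posterior predictive for a window of length T is Negative Binomial with variance T·α'·(β'+T)/β'² = 7·55·27/400 = 2079/80.

2079/80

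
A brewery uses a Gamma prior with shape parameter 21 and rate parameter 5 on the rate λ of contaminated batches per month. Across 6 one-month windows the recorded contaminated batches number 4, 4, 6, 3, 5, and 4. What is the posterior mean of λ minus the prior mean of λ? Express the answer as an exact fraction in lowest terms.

Total count: 4 + 4 + 6 + 3 + 5 + 4 = 26.
Total exposure: 6 months.
The Gamma prior is conjugate for the Poisson rate, so λ | data ~ Gamma(21+26, 5+6) = Gamma(47, 11).
Posterior mean = 47/11 = 47/11; prior mean = 21/5 = 21/5. Difference = 47/11 − 21/5 = 4/55.

4/55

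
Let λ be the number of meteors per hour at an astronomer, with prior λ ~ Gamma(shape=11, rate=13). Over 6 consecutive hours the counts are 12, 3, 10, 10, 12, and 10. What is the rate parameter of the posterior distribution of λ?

19

Total count: 12 + 3 + 10 + 10 + 12 + 10 = 57.
Total exposure: 6 hours.
Gamma(α, β) with Poisson data over total exposure Σt gives posterior Gamma(α+Σx, β+Σt) = Gamma(68, 19).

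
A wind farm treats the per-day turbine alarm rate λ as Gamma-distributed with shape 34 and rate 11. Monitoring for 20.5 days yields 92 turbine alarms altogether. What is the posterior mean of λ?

Total count 92 over total exposure 20.5 days.
Posterior: α' = 34 + 92 = 126, β' = 11 + 20.5 = 63/2.
Posterior mean = α'/β' = 126/(63/2) = 4.

4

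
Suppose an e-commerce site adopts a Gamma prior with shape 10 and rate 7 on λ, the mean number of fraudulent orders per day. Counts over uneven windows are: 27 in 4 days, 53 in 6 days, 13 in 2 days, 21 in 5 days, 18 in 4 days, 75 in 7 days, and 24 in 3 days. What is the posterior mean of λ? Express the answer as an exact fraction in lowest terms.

Total count: 27 + 53 + 13 + 21 + 18 + 75 + 24 = 231.
Total exposure: 4 + 6 + 2 + 5 + 4 + 7 + 3 = 31 days.
Gamma(α, β) with Poisson data over total exposure Σt gives posterior Gamma(α+Σx, β+Σt) = Gamma(241, 38).
Posterior mean = α'/β' = 241/38.

241/38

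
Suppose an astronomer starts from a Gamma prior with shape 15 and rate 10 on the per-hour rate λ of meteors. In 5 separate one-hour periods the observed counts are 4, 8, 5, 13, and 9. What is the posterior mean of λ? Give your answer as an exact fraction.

Total count: 4 + 8 + 5 + 13 + 9 = 39.
Total exposure: 5 hours.
Posterior: α' = 15 + 39 = 54, β' = 10 + 5 = 15.
Posterior mean = α'/β' = 54/15 = 18/5.

18/5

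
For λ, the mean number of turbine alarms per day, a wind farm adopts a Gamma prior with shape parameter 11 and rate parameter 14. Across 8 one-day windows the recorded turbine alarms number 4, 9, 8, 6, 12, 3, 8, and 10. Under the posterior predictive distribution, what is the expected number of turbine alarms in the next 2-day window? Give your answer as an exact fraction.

71/11

Total count: 4 + 9 + 8 + 6 + 12 + 3 + 8 + 10 = 60.
Total exposure: 8 days.
Conjugate update: add total count to the shape and total exposure to the rate, giving Gamma(71, 22).
Predictive mean over a 2-day window = T·E[λ|data] = 2·71/22 = 71/11.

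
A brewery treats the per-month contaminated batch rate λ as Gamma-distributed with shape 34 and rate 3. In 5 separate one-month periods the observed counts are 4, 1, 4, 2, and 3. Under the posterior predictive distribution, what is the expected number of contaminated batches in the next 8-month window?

Total count: 4 + 1 + 4 + 2 + 3 = 14.
Total exposure: 5 months.
By Gamma–Poisson conjugacy, the posterior is Gamma(α + Σx, β + Σt) = Gamma(34 + 14, 3 + 5) = Gamma(48, 8).
Predictive mean over an 8-month window = T·E[λ|data] = 8·48/8 = 48.

48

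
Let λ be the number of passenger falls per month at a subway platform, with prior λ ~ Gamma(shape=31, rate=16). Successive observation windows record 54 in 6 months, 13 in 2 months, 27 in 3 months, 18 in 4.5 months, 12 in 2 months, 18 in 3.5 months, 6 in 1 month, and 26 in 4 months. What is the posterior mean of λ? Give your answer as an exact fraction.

205/42

Total count: 54 + 13 + 27 + 18 + 12 + 18 + 6 + 26 = 174.
Total exposure: 6 + 2 + 3 + 4.5 + 2 + 3.5 + 1 + 4 = 26 months.
Posterior: α' = 31 + 174 = 205, β' = 16 + 26 = 42.
Posterior mean = α'/β' = 205/42.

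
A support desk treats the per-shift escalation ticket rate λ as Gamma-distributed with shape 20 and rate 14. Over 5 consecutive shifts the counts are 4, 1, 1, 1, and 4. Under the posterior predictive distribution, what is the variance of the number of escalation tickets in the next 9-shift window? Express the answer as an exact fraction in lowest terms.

Total count: 4 + 1 + 1 + 1 + 4 = 11.
Total exposure: 5 shifts.
By Gamma–Poisson conjugacy, the posterior is Gamma(α + Σx, β + Σt) = Gamma(20 + 11, 14 + 5) = Gamma(31, 19).
The posterior predictive for a window of length T is Negative Binomial with variance T·α'·(β'+T)/β'² = 9·31·28/361 = 7812/361.

7812/361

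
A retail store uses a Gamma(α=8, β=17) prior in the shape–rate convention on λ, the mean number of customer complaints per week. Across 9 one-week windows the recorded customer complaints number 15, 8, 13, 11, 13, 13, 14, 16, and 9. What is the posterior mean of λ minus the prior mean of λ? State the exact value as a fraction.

Total count: 15 + 8 + 13 + 11 + 13 + 13 + 14 + 16 + 9 = 112.
Total exposure: 9 weeks.
The Gamma prior is conjugate for the Poisson rate, so λ | data ~ Gamma(8+112, 17+9) = Gamma(120, 26).
Posterior mean = 120/26 = 60/13; prior mean = 8/17 = 8/17. Difference = 60/13 − 8/17 = 916/221.

916/221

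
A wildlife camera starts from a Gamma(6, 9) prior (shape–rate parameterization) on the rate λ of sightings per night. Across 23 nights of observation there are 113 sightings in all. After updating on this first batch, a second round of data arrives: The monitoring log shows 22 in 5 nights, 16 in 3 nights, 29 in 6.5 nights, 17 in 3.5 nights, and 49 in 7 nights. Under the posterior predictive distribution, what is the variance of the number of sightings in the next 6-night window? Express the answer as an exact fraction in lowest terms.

10584/361

Total count 113 over total exposure 23 nights.
After the first batch: Gamma(6 + 113, 9 + 23) = Gamma(119, 32).
Total count: 22 + 16 + 29 + 17 + 49 = 133.
Total exposure: 5 + 3 + 6.5 + 3.5 + 7 = 25 nights.
After the second batch: Gamma(119 + 133, 32 + 25) = Gamma(252, 57).
The posterior predictive for a window of length T is Negative Binomial with variance T·α'·(β'+T)/β'² = 6·252·63/3249 = 10584/361.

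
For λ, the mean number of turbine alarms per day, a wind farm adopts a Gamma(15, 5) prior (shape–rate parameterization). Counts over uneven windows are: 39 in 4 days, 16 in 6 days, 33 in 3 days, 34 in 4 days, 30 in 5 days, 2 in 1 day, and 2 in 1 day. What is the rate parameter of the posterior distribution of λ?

29

Total count: 39 + 16 + 33 + 34 + 30 + 2 + 2 = 156.
Total exposure: 4 + 6 + 3 + 4 + 5 + 1 + 1 = 24 days.
The Gamma prior is conjugate for the Poisson rate, so λ | data ~ Gamma(15+156, 5+24) = Gamma(171, 29).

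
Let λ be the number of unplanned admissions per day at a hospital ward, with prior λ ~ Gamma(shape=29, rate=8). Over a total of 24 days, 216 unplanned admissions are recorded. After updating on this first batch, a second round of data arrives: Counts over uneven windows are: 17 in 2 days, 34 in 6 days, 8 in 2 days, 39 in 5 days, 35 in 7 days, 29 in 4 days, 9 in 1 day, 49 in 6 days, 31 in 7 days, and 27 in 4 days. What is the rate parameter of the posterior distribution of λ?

76

Total count 216 over total exposure 24 days.
After the first batch: Gamma(29 + 216, 8 + 24) = Gamma(245, 32).
Total count: 17 + 34 + 8 + 39 + 35 + 29 + 9 + 49 + 31 + 27 = 278.
Total exposure: 2 + 6 + 2 + 5 + 7 + 4 + 1 + 6 + 7 + 4 = 44 days.
After the second batch: Gamma(245 + 278, 32 + 44) = Gamma(523, 76).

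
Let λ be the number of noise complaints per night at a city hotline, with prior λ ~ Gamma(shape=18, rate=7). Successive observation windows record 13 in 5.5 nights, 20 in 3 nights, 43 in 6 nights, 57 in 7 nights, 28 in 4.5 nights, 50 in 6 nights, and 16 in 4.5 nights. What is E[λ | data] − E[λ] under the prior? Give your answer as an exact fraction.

Total count: 13 + 20 + 43 + 57 + 28 + 50 + 16 = 227.
Total exposure: 5.5 + 3 + 6 + 7 + 4.5 + 6 + 4.5 = 36.5 nights.
By Gamma–Poisson conjugacy, the posterior is Gamma(α + Σx, β + Σt) = Gamma(18 + 227, 7 + 36.5) = Gamma(245, 87/2).
Posterior mean = 245/(87/2) = 490/87; prior mean = 18/7 = 18/7. Difference = 490/87 − 18/7 = 1864/609.

1864/609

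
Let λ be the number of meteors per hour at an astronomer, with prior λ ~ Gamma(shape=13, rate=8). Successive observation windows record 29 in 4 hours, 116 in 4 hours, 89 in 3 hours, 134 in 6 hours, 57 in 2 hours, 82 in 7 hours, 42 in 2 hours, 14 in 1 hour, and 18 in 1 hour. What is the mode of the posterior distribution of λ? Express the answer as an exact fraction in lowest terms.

593/38

Total count: 29 + 116 + 89 + 134 + 57 + 82 + 42 + 14 + 18 = 581.
Total exposure: 4 + 4 + 3 + 6 + 2 + 7 + 2 + 1 + 1 = 30 hours.
The Gamma prior is conjugate for the Poisson rate, so λ | data ~ Gamma(13+581, 8+30) = Gamma(594, 38).
Posterior mode = (α'−1)/β' = 593/38.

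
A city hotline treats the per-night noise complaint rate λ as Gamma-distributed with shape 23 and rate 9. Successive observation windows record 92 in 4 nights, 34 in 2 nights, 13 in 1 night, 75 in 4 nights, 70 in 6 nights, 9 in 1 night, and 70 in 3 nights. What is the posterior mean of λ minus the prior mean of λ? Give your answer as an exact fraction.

Total count: 92 + 34 + 13 + 75 + 70 + 9 + 70 = 363.
Total exposure: 4 + 2 + 1 + 4 + 6 + 1 + 3 = 21 nights.
Conjugate update: add total count to the shape and total exposure to the rate, giving Gamma(386, 30).
Posterior mean = 386/30 = 193/15; prior mean = 23/9 = 23/9. Difference = 193/15 − 23/9 = 464/45.

464/45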